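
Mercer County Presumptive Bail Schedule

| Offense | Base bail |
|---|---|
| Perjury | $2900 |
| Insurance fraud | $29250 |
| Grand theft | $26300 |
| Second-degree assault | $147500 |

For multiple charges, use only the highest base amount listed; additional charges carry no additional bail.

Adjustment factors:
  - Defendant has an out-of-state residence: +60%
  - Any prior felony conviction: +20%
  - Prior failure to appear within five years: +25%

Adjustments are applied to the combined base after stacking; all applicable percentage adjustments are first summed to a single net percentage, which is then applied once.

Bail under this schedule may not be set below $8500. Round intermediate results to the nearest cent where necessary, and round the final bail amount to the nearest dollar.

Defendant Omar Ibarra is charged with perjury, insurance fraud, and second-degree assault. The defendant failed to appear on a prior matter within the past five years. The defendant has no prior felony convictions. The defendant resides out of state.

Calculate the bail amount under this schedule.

Base amounts from the schedule: perjury $2900; insurance fraud $29250; second-degree assault $147500.
Stacking rule: use the highest base only. Highest is second-degree assault at $147500. Combined base = $147500.
Net percentage adjustment: +60% +25% = +85%. $147500 × 1.85 = $272875.
$272875 is at or above the $8500 minimum.

$272875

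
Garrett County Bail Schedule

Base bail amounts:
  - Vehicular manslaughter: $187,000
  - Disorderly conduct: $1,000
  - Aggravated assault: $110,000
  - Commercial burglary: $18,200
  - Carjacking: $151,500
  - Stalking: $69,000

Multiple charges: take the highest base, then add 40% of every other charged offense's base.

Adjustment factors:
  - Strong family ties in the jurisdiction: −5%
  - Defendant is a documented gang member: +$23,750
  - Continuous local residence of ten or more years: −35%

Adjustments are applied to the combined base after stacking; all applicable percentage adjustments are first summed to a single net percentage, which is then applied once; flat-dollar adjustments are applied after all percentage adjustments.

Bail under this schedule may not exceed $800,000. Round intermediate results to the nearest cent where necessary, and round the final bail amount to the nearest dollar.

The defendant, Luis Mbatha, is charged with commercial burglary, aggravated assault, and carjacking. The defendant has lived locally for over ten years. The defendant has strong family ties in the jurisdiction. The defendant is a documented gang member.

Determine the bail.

$145,418

Base amounts from the schedule: commercial burglary $18,200; aggravated assault $110,000; carjacking $151,500.
Stacking rule: highest base plus 40% of each additional charge. Highest is carjacking at $151,500. Additional: $18,200 × 40% = $7,280; $110,000 × 40% = $44,000. Combined base = $151,500 + $51,280 = $202,780.
Net percentage adjustment: −5% −35% = −40%. $202,780 × 0.6 = $121,668.
Defendant is a documented gang member (+$23,750 flat): $121,668 + $23,750 = $145,418.
$145,418 is within the $800,000 maximum.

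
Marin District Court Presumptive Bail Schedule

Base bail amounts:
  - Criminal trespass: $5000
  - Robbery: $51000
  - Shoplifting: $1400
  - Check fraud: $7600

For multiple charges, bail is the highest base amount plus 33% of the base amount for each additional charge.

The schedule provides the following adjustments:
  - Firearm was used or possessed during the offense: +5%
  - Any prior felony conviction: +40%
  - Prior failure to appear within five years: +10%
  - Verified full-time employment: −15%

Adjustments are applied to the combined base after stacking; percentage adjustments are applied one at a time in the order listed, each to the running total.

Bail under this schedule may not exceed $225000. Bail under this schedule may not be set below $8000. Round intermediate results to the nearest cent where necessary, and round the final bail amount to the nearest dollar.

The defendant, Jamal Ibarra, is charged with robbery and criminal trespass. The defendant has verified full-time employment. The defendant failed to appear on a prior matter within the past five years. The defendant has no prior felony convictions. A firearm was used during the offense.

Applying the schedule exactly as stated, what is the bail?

$51689

Base amounts from the schedule: robbery $51000; criminal trespass $5000.
Stacking rule: highest base plus 33% of each additional charge. Highest is robbery at $51000. Additional: $5000 × 33% = $1650. Combined base = $51000 + $1650 = $52650.
Firearm was used or possessed during the offense (+5%): $52650 × 1.05 = $55282.50.
Prior failure to appear within five years (+10%): $55282.50 × 1.1 = $60810.75.
Verified full-time employment (−15%): $60810.75 × 0.85 = $51689.14.
$51689.14 is within the $225000 maximum.
$51689.14 is at or above the $8000 minimum.
Rounded to the nearest dollar: $51689.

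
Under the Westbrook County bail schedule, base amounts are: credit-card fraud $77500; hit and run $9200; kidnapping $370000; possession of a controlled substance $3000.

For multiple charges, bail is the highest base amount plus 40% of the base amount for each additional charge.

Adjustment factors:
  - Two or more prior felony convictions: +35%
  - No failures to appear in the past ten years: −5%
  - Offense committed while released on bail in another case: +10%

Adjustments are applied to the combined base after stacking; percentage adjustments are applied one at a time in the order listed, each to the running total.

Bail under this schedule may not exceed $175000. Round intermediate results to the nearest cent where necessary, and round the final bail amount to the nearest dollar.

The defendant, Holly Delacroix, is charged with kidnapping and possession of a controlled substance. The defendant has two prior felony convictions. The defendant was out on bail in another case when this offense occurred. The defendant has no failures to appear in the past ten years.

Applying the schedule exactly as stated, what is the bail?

$175000

Base amounts from the schedule: kidnapping $370000; possession of a controlled substance $3000.
Stacking rule: highest base plus 40% of each additional charge. Highest is kidnapping at $370000. Additional: $3000 × 40% = $1200. Combined base = $370000 + $1200 = $371200.
Two or more prior felony convictions (+35%): $371200 × 1.35 = $501120.
No failures to appear in the past ten years (−5%): $501120 × 0.95 = $476064.
Offense committed while released on bail in another case (+10%): $476064 × 1.1 = $523670.40.
Result $523670.40 exceeds the maximum of $175000; bail is capped at $175000.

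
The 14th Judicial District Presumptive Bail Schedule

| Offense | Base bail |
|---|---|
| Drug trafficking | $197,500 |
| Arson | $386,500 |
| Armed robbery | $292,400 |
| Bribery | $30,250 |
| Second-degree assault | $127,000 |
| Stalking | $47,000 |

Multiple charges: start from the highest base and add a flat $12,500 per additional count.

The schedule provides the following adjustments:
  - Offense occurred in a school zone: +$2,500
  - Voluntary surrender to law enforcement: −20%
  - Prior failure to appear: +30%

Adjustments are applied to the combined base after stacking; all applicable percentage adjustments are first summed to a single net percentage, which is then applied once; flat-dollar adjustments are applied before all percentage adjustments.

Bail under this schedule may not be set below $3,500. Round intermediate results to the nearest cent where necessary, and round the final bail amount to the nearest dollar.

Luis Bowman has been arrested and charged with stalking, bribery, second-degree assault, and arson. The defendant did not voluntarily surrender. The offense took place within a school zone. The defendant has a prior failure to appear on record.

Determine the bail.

Base amounts from the schedule: stalking $47,000; bribery $30,250; second-degree assault $127,000; arson $386,500.
Stacking rule: highest base plus $12,500 per additional charge. Highest is arson at $386,500; 3 additional charges → +$37,500. Combined base = $424,000.
Offense occurred in a school zone (+$2,500 flat): $424,000 + $2,500 = $426,500.
Prior failure to appear (+30%): $426,500 × 1.3 = $554,450.
$554,450 is at or above the $3,500 minimum.

$554,450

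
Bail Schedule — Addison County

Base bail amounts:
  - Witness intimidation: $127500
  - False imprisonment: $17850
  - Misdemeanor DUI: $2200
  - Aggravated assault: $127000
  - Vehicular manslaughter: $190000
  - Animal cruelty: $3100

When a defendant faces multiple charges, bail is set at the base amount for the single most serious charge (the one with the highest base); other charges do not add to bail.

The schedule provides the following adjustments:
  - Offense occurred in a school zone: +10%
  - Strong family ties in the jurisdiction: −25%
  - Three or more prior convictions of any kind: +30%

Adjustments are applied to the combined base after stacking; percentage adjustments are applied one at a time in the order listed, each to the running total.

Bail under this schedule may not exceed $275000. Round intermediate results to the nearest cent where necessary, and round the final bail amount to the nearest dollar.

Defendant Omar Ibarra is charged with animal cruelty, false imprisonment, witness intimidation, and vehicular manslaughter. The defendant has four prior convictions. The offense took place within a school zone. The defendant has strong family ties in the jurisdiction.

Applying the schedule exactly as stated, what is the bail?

$203775

Base amounts from the schedule: animal cruelty $3100; false imprisonment $17850; witness intimidation $127500; vehicular manslaughter $190000.
Stacking rule: use the highest base only. Highest is vehicular manslaughter at $190000. Combined base = $190000.
Offense occurred in a school zone (+10%): $190000 × 1.1 = $209000.
Strong family ties in the jurisdiction (−25%): $209000 × 0.75 = $156750.
Three or more prior convictions of any kind (+30%): $156750 × 1.3 = $203775.
$203775 is within the $275000 maximum.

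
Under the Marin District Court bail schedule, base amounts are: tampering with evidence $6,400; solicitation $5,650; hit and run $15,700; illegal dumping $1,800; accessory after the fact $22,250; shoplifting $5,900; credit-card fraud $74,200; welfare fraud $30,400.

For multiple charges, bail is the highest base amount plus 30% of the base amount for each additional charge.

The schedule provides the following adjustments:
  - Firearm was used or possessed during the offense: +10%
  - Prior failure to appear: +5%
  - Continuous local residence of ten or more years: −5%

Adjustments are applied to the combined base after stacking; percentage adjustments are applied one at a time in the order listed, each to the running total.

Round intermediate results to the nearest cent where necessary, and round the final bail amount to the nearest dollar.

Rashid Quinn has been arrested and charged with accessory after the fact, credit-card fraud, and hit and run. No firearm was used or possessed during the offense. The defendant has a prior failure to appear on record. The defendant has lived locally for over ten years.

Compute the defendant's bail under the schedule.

Base amounts from the schedule: accessory after the fact $22,250; credit-card fraud $74,200; hit and run $15,700.
Stacking rule: highest base plus 30% of each additional charge. Highest is credit-card fraud at $74,200. Additional: $22,250 × 30% = $6,675; $15,700 × 30% = $4,710. Combined base = $74,200 + $11,385 = $85,585.
Prior failure to appear (+5%): $85,585 × 1.05 = $89,864.25.
Continuous local residence of ten or more years (−5%): $89,864.25 × 0.95 = $85,371.04.
Rounded to the nearest dollar: $85,371.

$85,371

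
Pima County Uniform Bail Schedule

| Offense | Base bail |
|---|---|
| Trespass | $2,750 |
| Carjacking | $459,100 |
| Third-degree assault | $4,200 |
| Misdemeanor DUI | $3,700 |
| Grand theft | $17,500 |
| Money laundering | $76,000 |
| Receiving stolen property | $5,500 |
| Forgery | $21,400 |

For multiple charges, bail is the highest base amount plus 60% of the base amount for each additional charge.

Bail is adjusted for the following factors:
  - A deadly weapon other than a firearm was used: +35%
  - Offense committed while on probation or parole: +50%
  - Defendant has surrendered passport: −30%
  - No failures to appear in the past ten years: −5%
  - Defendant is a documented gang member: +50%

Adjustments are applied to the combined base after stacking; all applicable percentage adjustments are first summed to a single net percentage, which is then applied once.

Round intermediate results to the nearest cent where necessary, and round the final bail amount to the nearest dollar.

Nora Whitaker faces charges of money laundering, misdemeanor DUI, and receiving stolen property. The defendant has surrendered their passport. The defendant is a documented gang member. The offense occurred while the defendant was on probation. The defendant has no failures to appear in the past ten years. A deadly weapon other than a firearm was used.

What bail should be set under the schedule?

Base amounts from the schedule: money laundering $76,000; misdemeanor DUI $3,700; receiving stolen property $5,500.
Stacking rule: highest base plus 60% of each additional charge. Highest is money laundering at $76,000. Additional: $3,700 × 60% = $2,220; $5,500 × 60% = $3,300. Combined base = $76,000 + $5,520 = $81,520.
Net percentage adjustment: +35% +50% −30% −5% +50% = +100%. $81,520 × 2 = $163,040.

$163,040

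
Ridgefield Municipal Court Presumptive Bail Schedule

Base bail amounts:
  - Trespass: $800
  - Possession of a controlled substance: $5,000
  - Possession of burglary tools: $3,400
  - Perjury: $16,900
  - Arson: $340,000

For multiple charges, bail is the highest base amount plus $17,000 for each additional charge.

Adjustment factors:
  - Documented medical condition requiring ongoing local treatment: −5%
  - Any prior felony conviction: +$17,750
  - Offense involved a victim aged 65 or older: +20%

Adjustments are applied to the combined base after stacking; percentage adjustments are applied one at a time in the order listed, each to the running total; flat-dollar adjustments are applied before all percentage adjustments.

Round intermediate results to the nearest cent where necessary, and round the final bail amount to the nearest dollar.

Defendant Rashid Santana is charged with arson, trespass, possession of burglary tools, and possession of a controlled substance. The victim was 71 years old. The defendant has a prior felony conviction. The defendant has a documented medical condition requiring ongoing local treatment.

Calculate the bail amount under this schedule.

Base amounts from the schedule: arson $340,000; trespass $800; possession of burglary tools $3,400; possession of a controlled substance $5,000.
Stacking rule: highest base plus $17,000 per additional charge. Highest is arson at $340,000; 3 additional charges → +$51,000. Combined base = $391,000.
Any prior felony conviction (+$17,750 flat): $391,000 + $17,750 = $408,750.
Documented medical condition requiring ongoing local treatment (−5%): $408,750 × 0.95 = $388,312.50.
Offense involved a victim aged 65 or older (+20%): $388,312.50 × 1.2 = $465,975.

$465,975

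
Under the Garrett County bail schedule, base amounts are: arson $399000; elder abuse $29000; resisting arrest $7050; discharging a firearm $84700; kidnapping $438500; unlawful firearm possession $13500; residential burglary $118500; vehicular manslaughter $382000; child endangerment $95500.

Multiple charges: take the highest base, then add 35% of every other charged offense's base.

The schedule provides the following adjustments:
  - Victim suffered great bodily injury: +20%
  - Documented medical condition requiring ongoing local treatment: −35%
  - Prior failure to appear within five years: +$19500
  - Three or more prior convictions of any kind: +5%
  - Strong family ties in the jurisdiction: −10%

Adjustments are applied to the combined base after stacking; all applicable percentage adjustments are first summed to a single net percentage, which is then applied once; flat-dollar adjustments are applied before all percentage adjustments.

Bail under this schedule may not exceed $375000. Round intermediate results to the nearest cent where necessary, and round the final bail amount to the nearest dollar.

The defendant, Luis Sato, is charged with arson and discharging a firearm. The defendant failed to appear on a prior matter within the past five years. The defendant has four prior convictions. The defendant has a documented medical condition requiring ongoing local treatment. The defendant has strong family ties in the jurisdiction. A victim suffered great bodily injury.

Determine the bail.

$358516

Base amounts from the schedule: arson $399000; discharging a firearm $84700.
Stacking rule: highest base plus 35% of each additional charge. Highest is arson at $399000. Additional: $84700 × 35% = $29645. Combined base = $399000 + $29645 = $428645.
Prior failure to appear within five years (+$19500 flat): $428645 + $19500 = $448145.
Net percentage adjustment: +20% −35% +5% −10% = −20%. $448145 × 0.8 = $358516.
$358516 is within the $375000 maximum.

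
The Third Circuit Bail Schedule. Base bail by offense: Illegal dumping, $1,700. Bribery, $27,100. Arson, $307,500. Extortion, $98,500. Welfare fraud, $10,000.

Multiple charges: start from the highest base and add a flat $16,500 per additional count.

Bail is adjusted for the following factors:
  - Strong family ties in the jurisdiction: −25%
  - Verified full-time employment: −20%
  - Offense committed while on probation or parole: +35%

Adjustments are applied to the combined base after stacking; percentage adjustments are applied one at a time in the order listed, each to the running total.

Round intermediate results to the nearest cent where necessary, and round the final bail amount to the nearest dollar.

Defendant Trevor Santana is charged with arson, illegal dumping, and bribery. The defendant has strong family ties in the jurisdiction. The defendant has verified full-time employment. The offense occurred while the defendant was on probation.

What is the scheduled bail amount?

$275,805

Base amounts from the schedule: arson $307,500; illegal dumping $1,700; bribery $27,100.
Stacking rule: highest base plus $16,500 per additional charge. Highest is arson at $307,500; 2 additional charges → +$33,000. Combined base = $340,500.
Strong family ties in the jurisdiction (−25%): $340,500 × 0.75 = $255,375.
Verified full-time employment (−20%): $255,375 × 0.8 = $204,300.
Offense committed while on probation or parole (+35%): $204,300 × 1.35 = $275,805.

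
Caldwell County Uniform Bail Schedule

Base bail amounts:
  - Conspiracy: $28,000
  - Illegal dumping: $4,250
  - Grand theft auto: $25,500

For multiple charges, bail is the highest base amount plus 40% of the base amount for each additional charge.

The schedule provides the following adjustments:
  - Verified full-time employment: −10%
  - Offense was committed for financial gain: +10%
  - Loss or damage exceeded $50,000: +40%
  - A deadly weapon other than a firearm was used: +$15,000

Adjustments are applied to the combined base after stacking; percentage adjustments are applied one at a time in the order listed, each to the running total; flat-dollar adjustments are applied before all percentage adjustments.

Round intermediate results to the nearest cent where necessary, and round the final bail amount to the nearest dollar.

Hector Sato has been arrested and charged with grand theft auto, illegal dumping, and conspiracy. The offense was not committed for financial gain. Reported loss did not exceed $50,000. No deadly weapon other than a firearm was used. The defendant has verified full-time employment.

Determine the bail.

Base amounts from the schedule: grand theft auto $25,500; illegal dumping $4,250; conspiracy $28,000.
Stacking rule: highest base plus 40% of each additional charge. Highest is conspiracy at $28,000. Additional: $25,500 × 40% = $10,200; $4,250 × 40% = $1,700. Combined base = $28,000 + $11,900 = $39,900.
Verified full-time employment (−10%): $39,900 × 0.9 = $35,910.

$35,910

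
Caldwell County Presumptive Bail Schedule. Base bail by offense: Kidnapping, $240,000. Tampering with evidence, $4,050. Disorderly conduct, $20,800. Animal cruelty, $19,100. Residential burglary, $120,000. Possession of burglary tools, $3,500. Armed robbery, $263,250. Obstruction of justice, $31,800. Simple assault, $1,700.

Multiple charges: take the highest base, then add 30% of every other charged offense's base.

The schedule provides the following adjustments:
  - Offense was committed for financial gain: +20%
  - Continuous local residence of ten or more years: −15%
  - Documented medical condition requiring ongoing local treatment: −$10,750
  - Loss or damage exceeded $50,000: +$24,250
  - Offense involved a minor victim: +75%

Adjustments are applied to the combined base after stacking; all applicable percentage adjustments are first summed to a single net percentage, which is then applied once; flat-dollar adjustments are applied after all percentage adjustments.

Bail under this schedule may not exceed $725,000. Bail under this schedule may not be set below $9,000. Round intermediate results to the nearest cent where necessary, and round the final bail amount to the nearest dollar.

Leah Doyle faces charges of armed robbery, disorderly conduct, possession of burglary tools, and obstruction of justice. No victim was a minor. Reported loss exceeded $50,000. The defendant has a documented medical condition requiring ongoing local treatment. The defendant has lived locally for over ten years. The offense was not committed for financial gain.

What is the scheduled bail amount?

$251,568

Base amounts from the schedule: armed robbery $263,250; disorderly conduct $20,800; possession of burglary tools $3,500; obstruction of justice $31,800.
Stacking rule: highest base plus 30% of each additional charge. Highest is armed robbery at $263,250. Additional: $20,800 × 30% = $6,240; $3,500 × 30% = $1,050; $31,800 × 30% = $9,540. Combined base = $263,250 + $16,830 = $280,080.
Continuous local residence of ten or more years (−15%): $280,080 × 0.85 = $238,068.
Documented medical condition requiring ongoing local treatment (−$10,750 flat): $238,068 − $10,750 = $227,318.
Loss or damage exceeded $50,000 (+$24,250 flat): $227,318 + $24,250 = $251,568.
$251,568 is within the $725,000 maximum.
$251,568 is at or above the $9,000 minimum.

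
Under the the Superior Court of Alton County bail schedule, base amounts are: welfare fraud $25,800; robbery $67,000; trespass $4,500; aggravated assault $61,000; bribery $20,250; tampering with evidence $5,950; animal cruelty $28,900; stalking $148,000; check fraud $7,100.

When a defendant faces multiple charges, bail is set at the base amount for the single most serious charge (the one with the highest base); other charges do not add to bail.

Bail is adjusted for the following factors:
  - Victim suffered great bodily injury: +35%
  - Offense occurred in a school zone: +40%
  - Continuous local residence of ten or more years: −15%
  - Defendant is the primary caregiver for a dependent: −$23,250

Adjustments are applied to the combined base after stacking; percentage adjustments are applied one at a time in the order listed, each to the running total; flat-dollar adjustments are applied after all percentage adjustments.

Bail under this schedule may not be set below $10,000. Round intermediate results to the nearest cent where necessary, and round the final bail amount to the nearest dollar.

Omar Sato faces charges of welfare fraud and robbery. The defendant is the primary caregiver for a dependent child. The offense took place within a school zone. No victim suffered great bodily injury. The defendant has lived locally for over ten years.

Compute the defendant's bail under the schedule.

Base amounts from the schedule: welfare fraud $25,800; robbery $67,000.
Stacking rule: use the highest base only. Highest is robbery at $67,000. Combined base = $67,000.
Offense occurred in a school zone (+40%): $67,000 × 1.4 = $93,800.
Continuous local residence of ten or more years (−15%): $93,800 × 0.85 = $79,730.
Defendant is the primary caregiver for a dependent (−$23,250 flat): $79,730 − $23,250 = $56,480.
$56,480 is at or above the $10,000 minimum.

$56,480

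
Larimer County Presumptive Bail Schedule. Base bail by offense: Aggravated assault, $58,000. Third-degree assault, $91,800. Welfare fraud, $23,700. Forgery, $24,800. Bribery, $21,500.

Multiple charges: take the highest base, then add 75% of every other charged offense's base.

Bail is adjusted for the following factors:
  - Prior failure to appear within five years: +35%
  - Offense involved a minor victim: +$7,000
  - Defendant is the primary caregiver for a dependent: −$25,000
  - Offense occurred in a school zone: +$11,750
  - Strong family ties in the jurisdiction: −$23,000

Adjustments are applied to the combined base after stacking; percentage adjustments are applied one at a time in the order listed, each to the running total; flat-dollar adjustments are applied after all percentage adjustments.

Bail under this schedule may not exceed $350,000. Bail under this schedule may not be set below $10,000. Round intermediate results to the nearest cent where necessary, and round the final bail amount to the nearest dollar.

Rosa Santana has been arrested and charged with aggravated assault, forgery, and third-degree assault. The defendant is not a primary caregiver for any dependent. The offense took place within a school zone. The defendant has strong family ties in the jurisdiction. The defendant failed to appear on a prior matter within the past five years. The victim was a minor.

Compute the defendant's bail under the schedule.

$203,515

Base amounts from the schedule: aggravated assault $58,000; forgery $24,800; third-degree assault $91,800.
Stacking rule: highest base plus 75% of each additional charge. Highest is third-degree assault at $91,800. Additional: $58,000 × 75% = $43,500; $24,800 × 75% = $18,600. Combined base = $91,800 + $62,100 = $153,900.
Prior failure to appear within five years (+35%): $153,900 × 1.35 = $207,765.
Offense involved a minor victim (+$7,000 flat): $207,765 + $7,000 = $214,765.
Offense occurred in a school zone (+$11,750 flat): $214,765 + $11,750 = $226,515.
Strong family ties in the jurisdiction (−$23,000 flat): $226,515 − $23,000 = $203,515.
$203,515 is within the $350,000 maximum.
$203,515 is at or above the $10,000 minimum.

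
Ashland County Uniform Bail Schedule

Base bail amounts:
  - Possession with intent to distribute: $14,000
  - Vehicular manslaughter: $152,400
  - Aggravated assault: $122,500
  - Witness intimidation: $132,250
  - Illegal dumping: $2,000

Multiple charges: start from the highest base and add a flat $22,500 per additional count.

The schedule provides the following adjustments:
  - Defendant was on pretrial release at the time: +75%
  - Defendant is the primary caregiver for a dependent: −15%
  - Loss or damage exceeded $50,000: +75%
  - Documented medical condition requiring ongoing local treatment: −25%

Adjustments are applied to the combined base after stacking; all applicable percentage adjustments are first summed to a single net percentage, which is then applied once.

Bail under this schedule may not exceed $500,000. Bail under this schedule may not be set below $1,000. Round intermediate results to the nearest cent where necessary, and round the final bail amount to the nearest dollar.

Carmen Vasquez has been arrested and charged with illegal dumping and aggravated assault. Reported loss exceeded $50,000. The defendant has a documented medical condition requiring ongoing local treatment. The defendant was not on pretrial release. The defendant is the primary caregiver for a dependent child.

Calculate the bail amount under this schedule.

$195,750

Base amounts from the schedule: illegal dumping $2,000; aggravated assault $122,500.
Stacking rule: highest base plus $22,500 per additional charge. Highest is aggravated assault at $122,500; 1 additional charge → +$22,500. Combined base = $145,000.
Net percentage adjustment: −15% +75% −25% = +35%. $145,000 × 1.35 = $195,750.
$195,750 is within the $500,000 maximum.
$195,750 is at or above the $1,000 minimum.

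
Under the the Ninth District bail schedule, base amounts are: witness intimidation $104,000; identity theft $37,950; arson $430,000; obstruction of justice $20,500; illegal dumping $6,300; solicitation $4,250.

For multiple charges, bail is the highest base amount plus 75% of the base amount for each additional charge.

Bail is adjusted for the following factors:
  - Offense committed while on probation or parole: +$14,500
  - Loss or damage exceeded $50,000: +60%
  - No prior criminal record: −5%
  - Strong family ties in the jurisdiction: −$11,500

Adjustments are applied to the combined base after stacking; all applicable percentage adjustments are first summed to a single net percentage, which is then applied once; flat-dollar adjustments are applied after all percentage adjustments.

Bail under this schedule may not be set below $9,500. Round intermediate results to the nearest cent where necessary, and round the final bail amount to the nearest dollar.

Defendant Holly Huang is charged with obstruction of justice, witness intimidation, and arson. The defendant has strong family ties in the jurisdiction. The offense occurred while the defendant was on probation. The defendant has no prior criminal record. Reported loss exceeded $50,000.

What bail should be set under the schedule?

Base amounts from the schedule: obstruction of justice $20,500; witness intimidation $104,000; arson $430,000.
Stacking rule: highest base plus 75% of each additional charge. Highest is arson at $430,000. Additional: $20,500 × 75% = $15,375; $104,000 × 75% = $78,000. Combined base = $430,000 + $93,375 = $523,375.
Net percentage adjustment: +60% −5% = +55%. $523,375 × 1.55 = $811,231.25.
Offense committed while on probation or parole (+$14,500 flat): $811,231.25 + $14,500 = $825,731.25.
Strong family ties in the jurisdiction (−$11,500 flat): $825,731.25 − $11,500 = $814,231.25.
$814,231.25 is at or above the $9,500 minimum.
Rounded to the nearest dollar: $814,231.

$814,231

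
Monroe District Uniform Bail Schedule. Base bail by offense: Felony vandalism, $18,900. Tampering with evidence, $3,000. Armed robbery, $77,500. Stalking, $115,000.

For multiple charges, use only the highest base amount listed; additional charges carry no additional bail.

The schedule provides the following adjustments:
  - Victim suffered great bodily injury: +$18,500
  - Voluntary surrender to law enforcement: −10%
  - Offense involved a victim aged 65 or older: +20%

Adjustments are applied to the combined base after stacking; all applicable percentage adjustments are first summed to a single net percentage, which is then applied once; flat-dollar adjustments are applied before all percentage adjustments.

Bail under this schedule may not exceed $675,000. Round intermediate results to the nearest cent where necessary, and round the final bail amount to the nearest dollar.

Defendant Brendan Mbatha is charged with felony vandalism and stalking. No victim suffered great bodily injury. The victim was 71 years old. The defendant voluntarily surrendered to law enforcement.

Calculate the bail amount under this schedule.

Base amounts from the schedule: felony vandalism $18,900; stalking $115,000.
Stacking rule: use the highest base only. Highest is stalking at $115,000. Combined base = $115,000.
Net percentage adjustment: −10% +20% = +10%. $115,000 × 1.1 = $126,500.
$126,500 is within the $675,000 maximum.

$126,500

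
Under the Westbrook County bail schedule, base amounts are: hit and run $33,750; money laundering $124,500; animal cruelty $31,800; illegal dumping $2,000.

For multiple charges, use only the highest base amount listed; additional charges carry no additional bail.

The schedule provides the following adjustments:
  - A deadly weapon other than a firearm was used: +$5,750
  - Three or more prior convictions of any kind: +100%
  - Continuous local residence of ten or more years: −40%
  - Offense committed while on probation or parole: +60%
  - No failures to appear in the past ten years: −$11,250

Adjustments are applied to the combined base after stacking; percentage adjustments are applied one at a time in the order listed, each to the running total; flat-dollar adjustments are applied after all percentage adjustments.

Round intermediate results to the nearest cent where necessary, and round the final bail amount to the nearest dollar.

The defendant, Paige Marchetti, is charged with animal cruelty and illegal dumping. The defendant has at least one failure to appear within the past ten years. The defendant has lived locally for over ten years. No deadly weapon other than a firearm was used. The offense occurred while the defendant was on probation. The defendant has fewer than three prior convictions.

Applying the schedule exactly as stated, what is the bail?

Base amounts from the schedule: animal cruelty $31,800; illegal dumping $2,000.
Stacking rule: use the highest base only. Highest is animal cruelty at $31,800. Combined base = $31,800.
Continuous local residence of ten or more years (−40%): $31,800 × 0.6 = $19,080.
Offense committed while on probation or parole (+60%): $19,080 × 1.6 = $30,528.

$30,528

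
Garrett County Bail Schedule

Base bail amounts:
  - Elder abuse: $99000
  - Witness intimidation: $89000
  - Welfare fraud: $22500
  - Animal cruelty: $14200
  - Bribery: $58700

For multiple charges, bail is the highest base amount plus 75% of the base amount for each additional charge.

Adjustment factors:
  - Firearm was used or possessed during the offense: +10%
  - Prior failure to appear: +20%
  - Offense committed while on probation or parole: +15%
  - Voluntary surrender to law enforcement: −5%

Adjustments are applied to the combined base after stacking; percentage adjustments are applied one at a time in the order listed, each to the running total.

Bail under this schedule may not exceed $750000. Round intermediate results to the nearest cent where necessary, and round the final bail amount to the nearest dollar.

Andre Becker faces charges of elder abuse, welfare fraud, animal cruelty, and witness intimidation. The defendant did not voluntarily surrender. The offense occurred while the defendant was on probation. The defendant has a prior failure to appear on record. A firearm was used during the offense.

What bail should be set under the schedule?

$293391

Base amounts from the schedule: elder abuse $99000; welfare fraud $22500; animal cruelty $14200; witness intimidation $89000.
Stacking rule: highest base plus 75% of each additional charge. Highest is elder abuse at $99000. Additional: $22500 × 75% = $16875; $14200 × 75% = $10650; $89000 × 75% = $66750. Combined base = $99000 + $94275 = $193275.
Firearm was used or possessed during the offense (+10%): $193275 × 1.1 = $212602.50.
Prior failure to appear (+20%): $212602.50 × 1.2 = $255123.
Offense committed while on probation or parole (+15%): $255123 × 1.15 = $293391.45.
$293391.45 is within the $750000 maximum.
Rounded to the nearest dollar: $293391.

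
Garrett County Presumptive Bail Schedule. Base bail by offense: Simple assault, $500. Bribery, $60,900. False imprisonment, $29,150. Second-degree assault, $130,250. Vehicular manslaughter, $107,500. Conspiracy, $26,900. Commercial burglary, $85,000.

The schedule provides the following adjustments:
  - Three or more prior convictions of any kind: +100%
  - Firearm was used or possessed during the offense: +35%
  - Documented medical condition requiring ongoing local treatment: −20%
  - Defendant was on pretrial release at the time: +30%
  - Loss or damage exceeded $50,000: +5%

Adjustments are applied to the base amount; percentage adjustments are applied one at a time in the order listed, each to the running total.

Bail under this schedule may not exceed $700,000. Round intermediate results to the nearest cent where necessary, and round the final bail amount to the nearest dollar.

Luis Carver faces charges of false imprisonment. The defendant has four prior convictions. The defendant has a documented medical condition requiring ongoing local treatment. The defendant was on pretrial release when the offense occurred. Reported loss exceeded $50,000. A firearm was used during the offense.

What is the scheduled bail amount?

$85,946

Base amounts from the schedule: false imprisonment $29,150.
Single charge. Combined base = $29,150.
Three or more prior convictions of any kind (+100%): $29,150 × 2 = $58,300.
Firearm was used or possessed during the offense (+35%): $58,300 × 1.35 = $78,705.
Documented medical condition requiring ongoing local treatment (−20%): $78,705 × 0.8 = $62,964.
Defendant was on pretrial release at the time (+30%): $62,964 × 1.3 = $81,853.20.
Loss or damage exceeded $50,000 (+5%): $81,853.20 × 1.05 = $85,945.86.
$85,945.86 is within the $700,000 maximum.
Rounded to the nearest dollar: $85,946.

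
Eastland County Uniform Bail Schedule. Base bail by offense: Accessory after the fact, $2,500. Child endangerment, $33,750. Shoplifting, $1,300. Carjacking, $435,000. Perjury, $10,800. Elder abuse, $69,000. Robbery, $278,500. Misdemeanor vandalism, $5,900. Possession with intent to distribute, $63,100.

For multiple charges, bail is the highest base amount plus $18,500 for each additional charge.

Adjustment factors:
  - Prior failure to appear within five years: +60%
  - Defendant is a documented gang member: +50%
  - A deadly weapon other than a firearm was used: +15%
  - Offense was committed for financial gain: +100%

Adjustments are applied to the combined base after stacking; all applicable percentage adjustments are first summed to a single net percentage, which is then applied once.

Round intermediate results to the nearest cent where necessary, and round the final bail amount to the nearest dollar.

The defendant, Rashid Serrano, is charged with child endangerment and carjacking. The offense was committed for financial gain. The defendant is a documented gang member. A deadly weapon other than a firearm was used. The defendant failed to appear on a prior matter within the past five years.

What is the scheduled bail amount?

Base amounts from the schedule: child endangerment $33,750; carjacking $435,000.
Stacking rule: highest base plus $18,500 per additional charge. Highest is carjacking at $435,000; 1 additional charge → +$18,500. Combined base = $453,500.
Net percentage adjustment: +60% +50% +15% +100% = +225%. $453,500 × 3.25 = $1,473,875.

$1,473,875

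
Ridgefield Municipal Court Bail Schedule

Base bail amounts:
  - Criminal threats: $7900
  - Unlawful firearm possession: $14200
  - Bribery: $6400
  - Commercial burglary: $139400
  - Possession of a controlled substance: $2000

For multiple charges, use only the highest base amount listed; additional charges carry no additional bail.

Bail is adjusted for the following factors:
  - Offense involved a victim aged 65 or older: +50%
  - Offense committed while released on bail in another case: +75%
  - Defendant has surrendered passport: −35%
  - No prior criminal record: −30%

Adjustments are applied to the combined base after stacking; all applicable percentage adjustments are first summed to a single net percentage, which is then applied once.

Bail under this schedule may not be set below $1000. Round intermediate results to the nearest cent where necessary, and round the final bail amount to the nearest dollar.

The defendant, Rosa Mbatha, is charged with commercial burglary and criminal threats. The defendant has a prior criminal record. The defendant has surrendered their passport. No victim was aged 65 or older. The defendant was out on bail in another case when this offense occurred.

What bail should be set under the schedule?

$195160

Base amounts from the schedule: commercial burglary $139400; criminal threats $7900.
Stacking rule: use the highest base only. Highest is commercial burglary at $139400. Combined base = $139400.
Net percentage adjustment: +75% −35% = +40%. $139400 × 1.4 = $195160.
$195160 is at or above the $1000 minimum.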